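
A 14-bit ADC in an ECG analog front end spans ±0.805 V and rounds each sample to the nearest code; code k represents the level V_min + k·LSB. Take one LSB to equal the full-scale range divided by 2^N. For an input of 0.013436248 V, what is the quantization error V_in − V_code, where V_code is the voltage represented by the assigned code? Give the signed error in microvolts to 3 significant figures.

The full-scale span is 0.805 − (-0.805) = 1.61 V. LSB = 1.61 V / 2^14 ≈ 98.27 µV.
(0.013436248 − (-0.805)) / LSB = 0.818436248 × 16384/1.61 = 8328.7326. Nearest integer: k = 8329.
V_code = V_min + k × range/2^14 = -0.805 + 8329 × 1.61/16384 = 0.013462524414 V.
Error = V_in − V_code = 0.013436248 − (0.013462524414) = −26.3 µV.

−26.3 µV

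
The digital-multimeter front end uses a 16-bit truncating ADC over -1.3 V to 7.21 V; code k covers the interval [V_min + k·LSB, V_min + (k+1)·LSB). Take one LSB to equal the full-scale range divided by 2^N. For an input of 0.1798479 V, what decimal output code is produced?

11396

Range = 7.21 − (-1.3) = 8.51 V. LSB = 8.51 V / 2^16 ≈ 129.9 µV.
(V_in − V_min) × 2^16/range = (0.1798479 − (-1.3)) × 65536/8.51 = 11396.394.
Floor → code = 11396.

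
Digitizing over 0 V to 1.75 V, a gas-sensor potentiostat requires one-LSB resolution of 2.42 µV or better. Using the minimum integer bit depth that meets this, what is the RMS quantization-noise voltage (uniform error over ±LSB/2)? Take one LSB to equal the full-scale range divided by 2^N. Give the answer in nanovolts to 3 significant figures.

Full-scale range = 1.75 V.
Required number of levels: 1.75/2.42 µV = 723140; smallest N with 2^N ≥ that is 20.
LSB = 1.75 V / 2^20 = 1.6689 µV.
RMS noise = LSB/√12 = 482 nV.

482 nV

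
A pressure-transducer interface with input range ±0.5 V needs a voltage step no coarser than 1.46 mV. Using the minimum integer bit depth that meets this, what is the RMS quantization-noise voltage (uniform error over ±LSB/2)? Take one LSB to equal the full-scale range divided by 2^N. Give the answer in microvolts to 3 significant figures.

282 µV

Full-scale range = 0.5 V − (-0.5 V) = 1 V.
Levels needed ≥ 1/1.46 mV = 684.9. 2^10 = 1024 suffices, so N_min = 10.
LSB = 1 V ÷ 2^10 = 1/1024 V = 0.97656 mV.
σ_q = LSB/√12 = 0.97656 mV/3.4641 = 282 µV.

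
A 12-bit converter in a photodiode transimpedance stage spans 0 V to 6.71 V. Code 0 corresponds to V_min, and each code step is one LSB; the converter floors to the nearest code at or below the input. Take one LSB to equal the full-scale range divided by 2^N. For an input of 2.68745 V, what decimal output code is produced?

Full-scale range = 6.71 V. LSB = 6.71 V / 2^12 ≈ 1.638 mV.
code = ⌊(V_in − V_min)/LSB⌋ = ⌊(V_in − V_min) × 2^12 / range⌋
     = ⌊(2.68745 − (0)) × 4096 / 6.71⌋ = ⌊2.68745 × 4096/6.71⌋
     = ⌊1640.506⌋ = 1640.

1640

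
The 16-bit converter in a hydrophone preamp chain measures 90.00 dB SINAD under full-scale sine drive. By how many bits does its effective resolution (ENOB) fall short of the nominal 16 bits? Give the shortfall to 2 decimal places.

1.34 bits

Effective bits = (90.00 − 1.76)/6.02 = 14.6578.
Shortfall = 16 − 14.6578 = 1.3422 bits.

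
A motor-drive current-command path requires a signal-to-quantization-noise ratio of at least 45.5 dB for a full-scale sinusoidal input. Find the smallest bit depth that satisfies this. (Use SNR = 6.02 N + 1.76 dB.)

6.02 N + 1.76 ≥ 45.5 gives N ≥ 7.266, so the minimum integer is 8.

8 bits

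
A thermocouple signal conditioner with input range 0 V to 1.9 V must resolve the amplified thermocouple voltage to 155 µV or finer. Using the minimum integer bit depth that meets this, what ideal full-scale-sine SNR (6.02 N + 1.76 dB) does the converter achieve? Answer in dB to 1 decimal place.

Range is 1.9 V.
Need 2^N ≥ 1.9 V / 155 µV = 12260 → N_min = 14.
6.02(14) + 1.76 = 86.04 dB.

86.0 dB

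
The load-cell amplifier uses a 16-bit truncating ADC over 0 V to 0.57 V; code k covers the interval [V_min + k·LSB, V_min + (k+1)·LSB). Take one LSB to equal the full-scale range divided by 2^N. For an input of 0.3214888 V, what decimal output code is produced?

Full-scale range = 0.57 V. LSB = 0.57 V / 2^16 ≈ 8.698 µV.
code = ⌊(V_in − V_min)/LSB⌋ = ⌊(V_in − V_min) × 2^16 / range⌋
     = ⌊(0.3214888 − (0)) × 65536 / 0.57⌋ = ⌊0.3214888 × 65536/0.57⌋
     = ⌊36963.316⌋ = 36963.

36963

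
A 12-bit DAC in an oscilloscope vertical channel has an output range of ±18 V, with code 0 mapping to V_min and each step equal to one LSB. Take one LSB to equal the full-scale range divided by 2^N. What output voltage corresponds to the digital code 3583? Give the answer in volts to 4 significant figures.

13.49 V

The full-scale span is 18 − (-18) = 36 V. LSB = 36 V / 2^12.
V_out = -18 + 3583 × (36/4096) V
      = -18 + 31.4912 = 13.4912 V.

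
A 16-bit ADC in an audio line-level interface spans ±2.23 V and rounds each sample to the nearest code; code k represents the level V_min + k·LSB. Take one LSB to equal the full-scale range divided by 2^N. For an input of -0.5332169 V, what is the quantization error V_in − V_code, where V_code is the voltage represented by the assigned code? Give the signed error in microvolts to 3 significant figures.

−12.2 µV

Full-scale range = 2.23 V − (-2.23 V) = 4.46 V. LSB = 4.46 V / 2^16 ≈ 68.05 µV.
Position in LSBs: (-0.5332169 − (-2.23)) × 65536/4.46 = 24932.8200; rounding gives k = 24933.
V_code = V_min + k × range/2^16 = -2.23 + 24933 × 4.46/65536 = -0.53320465088 V.
e = -0.5332169 − (-0.53320465088) = −12.2 µV.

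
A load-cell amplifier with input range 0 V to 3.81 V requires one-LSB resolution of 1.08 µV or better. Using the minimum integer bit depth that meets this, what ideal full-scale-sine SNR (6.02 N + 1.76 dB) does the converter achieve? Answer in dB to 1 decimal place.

V_FS = 3.81 V.
3.81 V / 1.08 µV = 3.528e6. Since 2^21 = 2097152 and 2^22 = 4194304, N = 22.
6.02(22) + 1.76 = 134.20 dB.

134.2 dB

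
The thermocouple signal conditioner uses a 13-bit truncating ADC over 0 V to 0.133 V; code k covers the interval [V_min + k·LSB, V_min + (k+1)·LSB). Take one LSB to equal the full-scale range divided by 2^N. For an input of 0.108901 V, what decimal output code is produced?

V_FS = 0.133 V. LSB = 0.133 V / 2^13 ≈ 16.24 µV.
code = ⌊(V_in − V_min)/LSB⌋ = ⌊(V_in − V_min) × 2^13 / range⌋
     = ⌊(0.108901 − (0)) × 8192 / 0.133⌋ = ⌊0.108901 × 8192/0.133⌋
     = ⌊6707.647⌋ = 6707.

6707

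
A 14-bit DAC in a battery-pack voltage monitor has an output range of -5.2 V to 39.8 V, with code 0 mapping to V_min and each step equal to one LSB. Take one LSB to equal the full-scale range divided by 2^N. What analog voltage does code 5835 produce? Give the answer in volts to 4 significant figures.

Full-scale range = 39.8 V − (-5.2 V) = 45 V. LSB = 45 V / 2^14.
V_out = -5.2 + 5835 × (45/16384) V
      = -5.2 V + 16.0263 V = 10.8263 V.

10.83 V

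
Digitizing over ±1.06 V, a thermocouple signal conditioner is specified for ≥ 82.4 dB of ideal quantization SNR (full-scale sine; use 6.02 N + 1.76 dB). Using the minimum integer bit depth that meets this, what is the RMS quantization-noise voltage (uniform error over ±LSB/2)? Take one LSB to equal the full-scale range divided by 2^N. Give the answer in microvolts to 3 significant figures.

The full-scale span is 1.06 − (-1.06) = 2.12 V.
Solving 6.02 N ≥ 82.4 − 1.76: N ≥ 13.395. Round up → N = 14.
Step size = 2.12/16384 V = 129.39 µV.
V_rms = LSB/√12 = 37.4 µV.

37.4 µV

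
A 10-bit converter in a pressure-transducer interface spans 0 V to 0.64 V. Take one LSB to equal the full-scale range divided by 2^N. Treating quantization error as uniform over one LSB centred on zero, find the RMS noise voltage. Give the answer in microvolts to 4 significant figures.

180.4 µV

V_FS = 0.64 V.
LSB = 0.64 V ÷ 2^10 = 0.64/1024 V = 0.625000 mV.
For a uniform distribution on [−LSB/2, +LSB/2], V_rms = LSB/√12 = 0.625000 mV/3.4641 = 180.4 µV.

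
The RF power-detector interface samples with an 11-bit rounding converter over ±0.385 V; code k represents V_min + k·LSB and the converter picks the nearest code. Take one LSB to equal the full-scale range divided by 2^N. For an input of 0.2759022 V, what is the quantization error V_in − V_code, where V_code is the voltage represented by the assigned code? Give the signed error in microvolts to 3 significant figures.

−64.6 µV

The full-scale span is 0.385 − (-0.385) = 0.77 V. LSB = 0.77 V / 2^11 ≈ 376.0 µV.
(0.2759022 − (-0.385)) / LSB = 0.6609022 × 2048/0.77 = 1757.8282. Nearest integer: k = 1758.
V_code = -0.385 + (1758/2048) × 0.77 = 0.2759667969 V.
Error = V_in − V_code = 0.2759022 − (0.2759667969) = −64.6 µV.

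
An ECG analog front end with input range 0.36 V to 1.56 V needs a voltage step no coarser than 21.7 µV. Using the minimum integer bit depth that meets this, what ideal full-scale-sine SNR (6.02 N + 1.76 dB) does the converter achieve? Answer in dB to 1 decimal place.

The full-scale span is 1.56 − (0.36) = 1.2 V.
Required number of levels: 1.2/21.7 µV = 55300; smallest N with 2^N ≥ that is 16.
SNR = 6.02 × 16 + 1.76 = 98.08 dB.

98.1 dB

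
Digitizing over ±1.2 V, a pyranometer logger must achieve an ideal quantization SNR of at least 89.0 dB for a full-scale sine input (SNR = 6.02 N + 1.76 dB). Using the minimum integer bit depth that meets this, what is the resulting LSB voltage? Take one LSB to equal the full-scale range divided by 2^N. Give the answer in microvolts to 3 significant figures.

Full-scale range = 1.2 V − (-1.2 V) = 2.4 V.
Required N = ⌈(89.0 − 1.76)/6.02⌉ = ⌈14.492⌉ = 15.
LSB = 2.4 V / 2^15 = 73.2 µV.

73.2 µV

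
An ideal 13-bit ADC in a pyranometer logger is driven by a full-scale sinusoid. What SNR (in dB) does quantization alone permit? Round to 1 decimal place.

80.0 dB

SNR = 6.02·13 + 1.76 = 80.02 dB.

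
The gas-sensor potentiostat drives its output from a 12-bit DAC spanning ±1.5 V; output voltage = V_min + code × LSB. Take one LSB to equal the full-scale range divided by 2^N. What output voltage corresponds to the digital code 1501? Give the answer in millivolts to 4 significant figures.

Range = 1.5 − (-1.5) = 3 V. LSB = 3 V / 2^12.
Output = V_min + (1501/4096) × range = -1.5 + 0.366455 × 3 V
      = -1.5 V + 1.09937 V = -0.400635 V.

-400.6 mV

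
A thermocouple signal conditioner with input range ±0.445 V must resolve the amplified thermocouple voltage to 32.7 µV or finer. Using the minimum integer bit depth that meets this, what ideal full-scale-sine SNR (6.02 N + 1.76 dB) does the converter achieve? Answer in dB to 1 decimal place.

92.1 dB

Range = 0.445 − (-0.445) = 0.89 V.
0.89 V / 32.7 µV = 27220. Since 2^14 = 16384 and 2^15 = 32768, N = 15.
Ideal SNR at N = 15: 6.02·15 + 1.76 = 92.1 dB.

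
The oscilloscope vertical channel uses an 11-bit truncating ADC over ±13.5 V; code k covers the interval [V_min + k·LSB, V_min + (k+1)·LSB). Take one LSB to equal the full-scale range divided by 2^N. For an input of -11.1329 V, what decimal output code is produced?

The full-scale span is 13.5 − (-13.5) = 27 V. LSB = 27 V / 2^11 ≈ 13.18 mV.
code = ⌊(V_in − V_min)/LSB⌋ = ⌊(V_in − V_min) × 2^11 / range⌋
     = ⌊(-11.1329 − (-13.5)) × 2048 / 27⌋ = ⌊2.3671 × 2048/27⌋
     = ⌊179.549⌋ = 179.

179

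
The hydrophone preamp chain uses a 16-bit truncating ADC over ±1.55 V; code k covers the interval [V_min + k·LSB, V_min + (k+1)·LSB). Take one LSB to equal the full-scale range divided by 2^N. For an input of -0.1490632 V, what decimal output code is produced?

29616

The full-scale span is 1.55 − (-1.55) = 3.1 V. LSB = 3.1 V / 2^16 ≈ 47.30 µV.
(V_in − V_min) × 2^16/range = (-0.1490632 − (-1.55)) × 65536/3.1 = 29616.708.
Floor → code = 29616.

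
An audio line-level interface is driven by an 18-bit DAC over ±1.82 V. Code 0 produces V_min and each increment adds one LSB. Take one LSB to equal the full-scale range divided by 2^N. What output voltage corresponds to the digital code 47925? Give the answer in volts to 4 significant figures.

Full-scale range = 1.82 V − (-1.82 V) = 3.64 V. LSB = 3.64 V / 2^18.
V_out = V_min + code × LSB = -1.82 V + 47925 × 3.64 V / 262144
      = -1.82 + 0.665462 = -1.15454 V.

-1.155 V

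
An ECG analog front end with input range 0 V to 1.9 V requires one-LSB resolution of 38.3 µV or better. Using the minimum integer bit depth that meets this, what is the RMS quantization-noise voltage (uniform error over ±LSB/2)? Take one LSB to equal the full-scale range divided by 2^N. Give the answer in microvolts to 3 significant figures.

Span = 1.9 V.
1.9 V / 38.3 µV = 49610. Since 2^15 = 32768 and 2^16 = 65536, N = 16.
LSB = 1.9 V / 2^16 = 28.992 µV.
V_rms = LSB/√12 = 8.37 µV.

8.37 µV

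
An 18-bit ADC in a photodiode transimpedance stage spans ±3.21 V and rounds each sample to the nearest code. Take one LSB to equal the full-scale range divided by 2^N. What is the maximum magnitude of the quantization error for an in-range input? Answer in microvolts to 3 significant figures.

Full-scale range = 3.21 V − (-3.21 V) = 6.42 V.
LSB = 6.42 V / 2^18 = 24.490 µV.
|e|_max = LSB/2 = 12.2 µV.

12.2 µV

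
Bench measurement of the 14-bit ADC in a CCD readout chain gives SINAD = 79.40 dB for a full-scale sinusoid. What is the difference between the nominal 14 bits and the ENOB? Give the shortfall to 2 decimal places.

Effective bits = (79.40 − 1.76)/6.02 = 12.8970.
Lost resolution: 14 − 12.8970 = 1.1030 bits.

1.10 bits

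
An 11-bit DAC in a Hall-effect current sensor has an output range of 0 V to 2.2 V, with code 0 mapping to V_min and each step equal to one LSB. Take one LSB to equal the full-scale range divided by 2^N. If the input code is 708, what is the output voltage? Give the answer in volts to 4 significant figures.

V_FS = 2.2 V. LSB = 2.2 V / 2^11.
V_out = 0 + 708 × (2.2/2048) V
      = 0 V + 0.760547 V = 0.760547 V.

0.7605 V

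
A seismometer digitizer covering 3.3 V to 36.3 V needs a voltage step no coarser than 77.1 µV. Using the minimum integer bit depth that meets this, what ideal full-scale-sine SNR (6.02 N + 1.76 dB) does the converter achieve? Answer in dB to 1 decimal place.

The full-scale span is 36.3 − (3.3) = 33 V.
33 V / 77.1 µV = 428000. Since 2^18 = 262144 and 2^19 = 524288, N = 19.
SNR = 6.02 × 19 + 1.76 = 116.14 dB.

116.1 dB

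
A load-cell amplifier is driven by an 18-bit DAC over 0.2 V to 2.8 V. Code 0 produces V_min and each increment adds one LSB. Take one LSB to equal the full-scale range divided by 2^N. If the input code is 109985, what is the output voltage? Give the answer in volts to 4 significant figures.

1.291 V

Range = 2.8 − (0.2) = 2.6 V. LSB = 2.6 V / 2^18.
Output = V_min + (109985/262144) × range = 0.2 + 0.419559 × 2.6 V
      = 0.2 V + 1.09085 V = 1.29085 V.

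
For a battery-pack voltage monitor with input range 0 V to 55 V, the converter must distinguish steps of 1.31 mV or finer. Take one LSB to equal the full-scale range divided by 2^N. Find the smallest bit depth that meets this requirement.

16 bits

Range is 55 V.
Need 2^N ≥ 55 V / 1.31 mV = 41980 → N_min = 16.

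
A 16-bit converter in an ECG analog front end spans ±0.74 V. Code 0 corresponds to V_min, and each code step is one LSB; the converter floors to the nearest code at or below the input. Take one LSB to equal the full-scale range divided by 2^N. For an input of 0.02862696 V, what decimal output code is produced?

The full-scale span is 0.74 − (-0.74) = 1.48 V. LSB = 1.48 V / 2^16 ≈ 22.58 µV.
code = ⌊(V_in − V_min)/LSB⌋ = ⌊(V_in − V_min) × 2^16 / range⌋
     = ⌊(0.02862696 − (-0.74)) × 65536 / 1.48⌋ = ⌊0.76862696 × 65536/1.48⌋
     = ⌊34035.633⌋ = 34035.

34035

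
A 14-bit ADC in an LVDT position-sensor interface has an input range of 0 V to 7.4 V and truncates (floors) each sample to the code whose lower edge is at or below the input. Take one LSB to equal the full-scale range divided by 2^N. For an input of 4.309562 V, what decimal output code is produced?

9541

Range is 7.4 V. LSB = 7.4 V / 2^14 ≈ 451.7 µV.
(V_in − V_min) × 2^14/range = (4.309562 − (0)) × 16384/7.4 = 9541.603.
Floor → code = 9541.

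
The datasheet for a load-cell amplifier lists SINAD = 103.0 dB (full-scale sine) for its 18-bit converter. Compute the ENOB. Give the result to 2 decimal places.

16.82 bits

(103.0 − 1.76) / 6.02 = 101.24/6.02 = 16.8173 effective bits.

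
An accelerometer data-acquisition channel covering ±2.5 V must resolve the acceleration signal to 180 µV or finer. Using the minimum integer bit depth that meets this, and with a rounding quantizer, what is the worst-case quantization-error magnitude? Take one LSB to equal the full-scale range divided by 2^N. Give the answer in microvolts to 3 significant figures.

Full-scale range = 2.5 V − (-2.5 V) = 5 V.
Required number of levels: 5/180 µV = 27778; smallest N with 2^N ≥ that is 15.
LSB = 5 V / 2^15 = 152.59 µV.
|e|_max = LSB/2 = 76.3 µV.

76.3 µV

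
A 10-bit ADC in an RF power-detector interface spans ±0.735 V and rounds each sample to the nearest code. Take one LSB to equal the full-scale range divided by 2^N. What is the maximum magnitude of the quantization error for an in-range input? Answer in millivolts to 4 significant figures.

0.7178 mV

Full-scale range = 0.735 V − (-0.735 V) = 1.47 V.
Step size = 1.47/1024 V = 1.43555 mV.
Worst-case error for round-to-nearest is half an LSB: 0.7178 mV.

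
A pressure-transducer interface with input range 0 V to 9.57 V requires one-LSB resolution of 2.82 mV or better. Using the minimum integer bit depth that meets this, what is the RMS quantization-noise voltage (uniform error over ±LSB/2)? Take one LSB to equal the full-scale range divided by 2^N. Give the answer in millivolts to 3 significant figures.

Range is 9.57 V.
Need 2^N ≥ 9.57 V / 2.82 mV = 3394 → N_min = 12.
Step size = 9.57/4096 V = 2.3364 mV.
σ_q = LSB/√12 = 2.3364 mV/3.4641 = 0.674 mV.

0.674 mV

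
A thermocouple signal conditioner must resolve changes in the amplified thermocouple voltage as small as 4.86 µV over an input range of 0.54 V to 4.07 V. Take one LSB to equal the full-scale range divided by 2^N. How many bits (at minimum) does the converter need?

Full-scale range = 4.07 V − (0.54 V) = 3.53 V.
Levels needed ≥ 3.53/4.86 µV = 726300. 2^20 = 1048576 suffices, so N_min = 20.

20 bits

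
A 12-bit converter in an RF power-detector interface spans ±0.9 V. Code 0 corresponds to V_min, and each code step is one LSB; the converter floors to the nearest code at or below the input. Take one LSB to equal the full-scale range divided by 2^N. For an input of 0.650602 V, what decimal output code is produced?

3528

The full-scale span is 0.9 − (-0.9) = 1.8 V. LSB = 1.8 V / 2^12 ≈ 439.5 µV.
V_in − V_min = 0.650602 − (-0.9) = 1.550602 V.
Divide by LSB: 1.550602 × 4096/1.8 = 3528.4810.
Truncating gives code 3528.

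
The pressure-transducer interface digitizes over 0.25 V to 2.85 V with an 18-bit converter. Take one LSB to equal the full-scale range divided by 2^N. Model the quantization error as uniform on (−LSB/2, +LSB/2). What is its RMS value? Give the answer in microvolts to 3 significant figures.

2.86 µV

Span: 2.85 V − (0.25 V) = 2.6 V.
One LSB is 2.6 V / 262144 = 9.9182 µV.
RMS of a uniform error over width LSB is LSB/√12 = 2.86 µV.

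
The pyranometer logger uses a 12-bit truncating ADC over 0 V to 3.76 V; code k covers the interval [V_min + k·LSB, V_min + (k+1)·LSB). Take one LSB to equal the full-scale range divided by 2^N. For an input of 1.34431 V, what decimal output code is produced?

Full-scale range = 3.76 V. LSB = 3.76 V / 2^12 ≈ 0.9180 mV.
V_in − V_min = 1.34431 − (0) = 1.34431 V.
Divide by LSB: 1.34431 × 4096/3.76 = 1464.4398.
Truncating gives code 1464.

1464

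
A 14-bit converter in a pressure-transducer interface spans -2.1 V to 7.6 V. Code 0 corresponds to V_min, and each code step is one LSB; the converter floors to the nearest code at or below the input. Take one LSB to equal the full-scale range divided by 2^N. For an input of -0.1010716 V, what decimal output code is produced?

3376

The full-scale span is 7.6 − (-2.1) = 9.7 V. LSB = 9.7 V / 2^14 ≈ 0.5920 mV.
(V_in − V_min) × 2^14/range = (-0.1010716 − (-2.1)) × 16384/9.7 = 3376.334.
Floor → code = 3376.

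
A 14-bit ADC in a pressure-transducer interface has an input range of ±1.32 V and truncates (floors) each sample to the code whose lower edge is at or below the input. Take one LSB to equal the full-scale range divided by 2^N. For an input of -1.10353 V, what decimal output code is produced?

Full-scale range = 1.32 V − (-1.32 V) = 2.64 V. LSB = 2.64 V / 2^14 ≈ 161.1 µV.
code = ⌊(V_in − V_min)/LSB⌋ = ⌊(V_in − V_min) × 2^14 / range⌋
     = ⌊(-1.10353 − (-1.32)) × 16384 / 2.64⌋ = ⌊0.21647 × 16384/2.64⌋
     = ⌊1343.426⌋ = 1343.

1343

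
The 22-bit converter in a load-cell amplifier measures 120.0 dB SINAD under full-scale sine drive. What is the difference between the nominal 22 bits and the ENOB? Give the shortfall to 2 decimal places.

Effective bits = (120.0 − 1.76)/6.02 = 19.6412.
Lost resolution: 22 − 19.6412 = 2.3588 bits.

2.36 bits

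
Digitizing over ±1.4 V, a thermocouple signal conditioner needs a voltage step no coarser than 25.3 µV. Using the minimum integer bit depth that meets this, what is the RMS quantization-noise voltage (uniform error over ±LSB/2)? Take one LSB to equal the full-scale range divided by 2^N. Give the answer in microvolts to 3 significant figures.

6.17 µV

Range = 1.4 − (-1.4) = 2.8 V.
Need 2^N ≥ 2.8 V / 25.3 µV = 110700 → N_min = 17.
One LSB is 2.8 V / 131072 = 21.362 µV.
σ_q = LSB/√12 = 21.362 µV/3.4641 = 6.17 µV.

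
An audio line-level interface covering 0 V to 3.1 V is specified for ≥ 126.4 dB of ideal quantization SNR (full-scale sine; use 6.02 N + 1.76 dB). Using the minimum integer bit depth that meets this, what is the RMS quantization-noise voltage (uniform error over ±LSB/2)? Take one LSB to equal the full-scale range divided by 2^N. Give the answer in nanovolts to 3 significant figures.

Span = 3.1 V.
Solving 6.02 N ≥ 126.4 − 1.76: N ≥ 20.704. Round up → N = 21.
One LSB is 3.1 V / 2097152 = 1.4782 µV.
RMS noise = LSB/√12 = 427 nV.

427 nV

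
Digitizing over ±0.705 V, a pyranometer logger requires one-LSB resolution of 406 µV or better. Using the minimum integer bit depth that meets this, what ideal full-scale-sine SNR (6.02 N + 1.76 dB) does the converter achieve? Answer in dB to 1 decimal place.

Full-scale range = 0.705 V − (-0.705 V) = 1.41 V.
Need 2^N ≥ 1.41 V / 406 µV = 3473 → N_min = 12.
6.02(12) + 1.76 = 74.00 dB.

74.0 dB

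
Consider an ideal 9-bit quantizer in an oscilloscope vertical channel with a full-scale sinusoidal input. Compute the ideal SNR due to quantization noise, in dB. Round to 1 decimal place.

SNR = 6.02·9 + 1.76 = 55.94 dB.

55.9 dB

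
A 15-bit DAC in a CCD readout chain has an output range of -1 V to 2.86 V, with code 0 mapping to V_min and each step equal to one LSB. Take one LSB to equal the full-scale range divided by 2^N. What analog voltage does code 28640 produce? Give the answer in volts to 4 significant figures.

Range = 2.86 − (-1) = 3.86 V. LSB = 3.86 V / 2^15.
V_out = V_min + code × LSB = -1 V + 28640 × 3.86 V / 32768
      = -1 + 3.37373 = 2.37373 V.

2.374 V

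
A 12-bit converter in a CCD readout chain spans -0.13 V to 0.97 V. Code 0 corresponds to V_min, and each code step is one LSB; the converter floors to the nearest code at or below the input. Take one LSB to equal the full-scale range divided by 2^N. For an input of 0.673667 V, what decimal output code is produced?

Full-scale range = 0.97 V − (-0.13 V) = 1.1 V. LSB = 1.1 V / 2^12 ≈ 268.6 µV.
code = ⌊(V_in − V_min)/LSB⌋ = ⌊(V_in − V_min) × 2^12 / range⌋
     = ⌊(0.673667 − (-0.13)) × 4096 / 1.1⌋ = ⌊0.803667 × 4096/1.1⌋
     = ⌊2992.564⌋ = 2992.

2992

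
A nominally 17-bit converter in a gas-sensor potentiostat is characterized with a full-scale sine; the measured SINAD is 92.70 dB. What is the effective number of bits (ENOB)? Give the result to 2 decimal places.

ENOB = (92.70 − 1.76)/6.02 = 15.1063 bits.

15.11 bits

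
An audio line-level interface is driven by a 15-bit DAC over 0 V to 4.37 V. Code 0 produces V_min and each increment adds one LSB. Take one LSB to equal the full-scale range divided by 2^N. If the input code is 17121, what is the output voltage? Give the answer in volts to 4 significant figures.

Full-scale range = 4.37 V. LSB = 4.37 V / 2^15.
V_out = 0 + 17121 × (4.37/32768) V
      = 0 V + 2.28329 V = 2.28329 V.

2.283 V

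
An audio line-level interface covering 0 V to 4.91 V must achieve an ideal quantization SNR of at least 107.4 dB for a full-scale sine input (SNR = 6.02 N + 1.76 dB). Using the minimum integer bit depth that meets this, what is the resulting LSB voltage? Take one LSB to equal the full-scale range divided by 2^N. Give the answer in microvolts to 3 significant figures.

Span = 4.91 V.
Required N = ⌈(107.4 − 1.76)/6.02⌉ = ⌈17.548⌉ = 18.
LSB = 4.91 V / 2^18 = 18.7 µV.

18.7 µV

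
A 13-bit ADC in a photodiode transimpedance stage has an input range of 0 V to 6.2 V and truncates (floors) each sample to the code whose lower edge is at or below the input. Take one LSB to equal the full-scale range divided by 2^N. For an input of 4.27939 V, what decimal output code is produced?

5654

V_FS = 6.2 V. LSB = 6.2 V / 2^13 ≈ 0.7568 mV.
(V_in − V_min) × 2^13/range = (4.27939 − (0)) × 8192/6.2 = 5654.317.
Floor → code = 5654.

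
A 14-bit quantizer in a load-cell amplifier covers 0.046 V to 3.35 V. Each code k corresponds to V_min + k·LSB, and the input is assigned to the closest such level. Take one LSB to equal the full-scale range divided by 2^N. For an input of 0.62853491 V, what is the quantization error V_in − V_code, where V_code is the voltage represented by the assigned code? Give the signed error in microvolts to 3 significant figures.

The full-scale span is 3.35 − (0.046) = 3.304 V. LSB = 3.304 V / 2^14 ≈ 201.7 µV.
(V_in − V_min)/LSB = (0.62853491 − (0.046)) × 16384/3.304 = 2888.6961 → nearest code k = 2889.
V_code = V_min + k × range/2^14 = 0.046 + 2889 × 3.304/16384 = 0.62859619141 V.
V_in − V_code = 0.62853491 − (0.62859619141) = −61.3 µV.

−61.3 µV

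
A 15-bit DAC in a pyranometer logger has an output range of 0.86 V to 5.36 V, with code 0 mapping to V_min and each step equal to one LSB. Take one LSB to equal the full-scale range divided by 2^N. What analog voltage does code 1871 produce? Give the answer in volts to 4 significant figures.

Full-scale range = 5.36 V − (0.86 V) = 4.5 V. LSB = 4.5 V / 2^15.
V_out = V_min + code × LSB = 0.86 V + 1871 × 4.5 V / 32768
      = 0.86 V + 0.256943 V = 1.11694 V.

1.117 V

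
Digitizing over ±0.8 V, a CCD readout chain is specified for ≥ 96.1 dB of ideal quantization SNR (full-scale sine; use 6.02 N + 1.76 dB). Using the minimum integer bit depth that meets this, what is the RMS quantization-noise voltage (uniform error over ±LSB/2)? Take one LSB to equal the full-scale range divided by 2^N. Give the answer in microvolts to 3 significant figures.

Full-scale range = 0.8 V − (-0.8 V) = 1.6 V.
N ≥ (96.1 − 1.76)/6.02 = 15.671 → N_min = 16.
LSB = 1.6 V / 2^16 = 24.414 µV.
RMS noise = LSB/√12 = 7.05 µV.

7.05 µV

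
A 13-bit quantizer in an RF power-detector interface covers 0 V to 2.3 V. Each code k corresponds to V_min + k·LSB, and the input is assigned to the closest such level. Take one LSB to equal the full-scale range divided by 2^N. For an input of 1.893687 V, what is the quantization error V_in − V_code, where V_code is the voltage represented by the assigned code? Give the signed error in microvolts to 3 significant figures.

Span = 2.3 V. LSB = 2.3 V / 2^13 ≈ 280.8 µV.
(V_in − V_min)/LSB = (1.893687 − (0)) × 8192/2.3 = 6744.8191 → nearest code k = 6745.
V_code = V_min + k × range/2^13 = 0 + 6745 × 2.3/8192 = 1.893737793 V.
Error = V_in − V_code = 1.893687 − (1.893737793) = −50.8 µV.

−50.8 µV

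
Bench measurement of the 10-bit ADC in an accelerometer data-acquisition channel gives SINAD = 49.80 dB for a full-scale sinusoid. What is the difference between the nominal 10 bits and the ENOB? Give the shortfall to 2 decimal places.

Effective bits = (49.80 − 1.76)/6.02 = 7.9801.
10 − 7.9801 = 2.02 bits below nominal.

2.02 bits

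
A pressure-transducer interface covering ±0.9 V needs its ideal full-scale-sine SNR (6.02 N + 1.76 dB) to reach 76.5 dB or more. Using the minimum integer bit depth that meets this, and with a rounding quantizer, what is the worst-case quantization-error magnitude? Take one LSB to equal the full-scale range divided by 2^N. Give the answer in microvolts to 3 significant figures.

Full-scale range = 0.9 V − (-0.9 V) = 1.8 V.
6.02 N + 1.76 ≥ 76.5 gives N ≥ 12.415, so the minimum integer is 13.
Step size = 1.8/8192 V = 219.73 µV.
Half an LSB is 110 µV.

110 µV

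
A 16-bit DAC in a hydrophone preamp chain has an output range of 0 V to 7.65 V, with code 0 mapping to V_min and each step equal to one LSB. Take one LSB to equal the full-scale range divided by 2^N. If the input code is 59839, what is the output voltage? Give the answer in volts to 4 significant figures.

6.985 V

Full-scale range = 7.65 V. LSB = 7.65 V / 2^16.
Output = V_min + (59839/65536) × range = 0 + 0.913071 × 7.65 V
      = 0 + 6.98499 = 6.98499 V.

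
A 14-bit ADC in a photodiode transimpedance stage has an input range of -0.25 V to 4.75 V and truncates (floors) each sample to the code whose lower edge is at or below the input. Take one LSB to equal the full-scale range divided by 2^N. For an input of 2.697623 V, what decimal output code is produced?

9658

Full-scale range = 4.75 V − (-0.25 V) = 5 V. LSB = 5 V / 2^14 ≈ 305.2 µV.
code = ⌊(V_in − V_min)/LSB⌋ = ⌊(V_in − V_min) × 2^14 / range⌋
     = ⌊(2.697623 − (-0.25)) × 16384 / 5⌋ = ⌊2.947623 × 16384/5⌋
     = ⌊9658.771⌋ = 9658.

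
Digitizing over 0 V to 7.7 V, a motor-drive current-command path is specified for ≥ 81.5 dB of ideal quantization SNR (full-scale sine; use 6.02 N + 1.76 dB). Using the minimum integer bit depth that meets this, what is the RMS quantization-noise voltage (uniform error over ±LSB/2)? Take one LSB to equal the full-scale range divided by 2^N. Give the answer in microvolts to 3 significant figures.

V_FS = 7.7 V.
6.02 N + 1.76 ≥ 81.5 gives N ≥ 13.246, so the minimum integer is 14.
One LSB is 7.7 V / 16384 = 469.97 µV.
RMS noise = LSB/√12 = 136 µV.

136 µV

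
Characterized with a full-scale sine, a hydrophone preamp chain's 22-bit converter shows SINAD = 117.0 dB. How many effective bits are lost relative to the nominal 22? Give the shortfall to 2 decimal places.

2.86 bits

Effective bits = (117.0 − 1.76)/6.02 = 19.1429.
Lost resolution: 22 − 19.1429 = 2.8571 bits.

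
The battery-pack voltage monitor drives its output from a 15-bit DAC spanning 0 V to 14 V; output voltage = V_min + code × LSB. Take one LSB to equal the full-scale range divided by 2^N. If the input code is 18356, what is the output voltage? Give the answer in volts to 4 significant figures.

Span = 14 V. LSB = 14 V / 2^15.
V_out = 0 + 18356 × (14/32768) V
      = 0 + 7.84253 = 7.84253 V.

7.843 V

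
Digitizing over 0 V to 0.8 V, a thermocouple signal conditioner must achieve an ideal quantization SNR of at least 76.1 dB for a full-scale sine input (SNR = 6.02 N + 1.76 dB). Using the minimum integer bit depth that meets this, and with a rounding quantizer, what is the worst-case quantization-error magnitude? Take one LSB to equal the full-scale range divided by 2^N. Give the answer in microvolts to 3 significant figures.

48.8 µV

V_FS = 0.8 V.
Required N = ⌈(76.1 − 1.76)/6.02⌉ = ⌈12.349⌉ = 13.
One LSB is 0.8 V / 8192 = 97.656 µV.
Half an LSB is 48.8 µV.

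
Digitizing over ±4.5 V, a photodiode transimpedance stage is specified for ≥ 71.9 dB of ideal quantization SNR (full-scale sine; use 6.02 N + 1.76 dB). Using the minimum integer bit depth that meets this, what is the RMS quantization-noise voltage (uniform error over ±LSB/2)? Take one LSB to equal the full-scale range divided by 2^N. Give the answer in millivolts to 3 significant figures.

Full-scale range = 4.5 V − (-4.5 V) = 9 V.
Solving 6.02 N ≥ 71.9 − 1.76: N ≥ 11.651. Round up → N = 12.
Step size = 9/4096 V = 2.1973 mV.
V_rms = LSB/√12 = 0.634 mV.

0.634 mV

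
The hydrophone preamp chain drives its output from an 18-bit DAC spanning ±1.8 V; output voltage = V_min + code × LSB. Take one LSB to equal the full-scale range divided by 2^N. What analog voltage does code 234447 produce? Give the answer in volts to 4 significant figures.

1.420 V

Range = 1.8 − (-1.8) = 3.6 V. LSB = 3.6 V / 2^18.
V_out = V_min + code × LSB = -1.8 V + 234447 × 3.6 V / 262144
      = -1.8 + 3.21964 = 1.41964 V.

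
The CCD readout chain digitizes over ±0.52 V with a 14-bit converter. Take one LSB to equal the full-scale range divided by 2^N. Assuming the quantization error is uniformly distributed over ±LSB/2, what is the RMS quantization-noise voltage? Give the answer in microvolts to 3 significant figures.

Range = 0.52 − (-0.52) = 1.04 V.
Step size = 1.04/16384 V = 63.477 µV.
For a uniform distribution on [−LSB/2, +LSB/2], V_rms = LSB/√12 = 63.477 µV/3.4641 = 18.3 µV.

18.3 µV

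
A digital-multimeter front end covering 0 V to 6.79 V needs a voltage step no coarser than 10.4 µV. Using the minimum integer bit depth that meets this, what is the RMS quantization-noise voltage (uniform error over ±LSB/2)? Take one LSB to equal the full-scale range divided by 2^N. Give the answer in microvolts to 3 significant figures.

1.87 µV

Span = 6.79 V.
Need 2^N ≥ 6.79 V / 10.4 µV = 652900 → N_min = 20.
LSB = 6.79 V / 2^20 = 6.4754 µV.
V_rms = LSB/√12 = 1.87 µV.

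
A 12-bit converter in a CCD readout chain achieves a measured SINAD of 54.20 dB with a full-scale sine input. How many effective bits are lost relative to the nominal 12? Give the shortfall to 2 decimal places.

3.29 bits

N_eff = (54.20 − 1.76)/6.02 = 8.7110 bits.
Shortfall = 12 − 8.7110 = 3.2890 bits.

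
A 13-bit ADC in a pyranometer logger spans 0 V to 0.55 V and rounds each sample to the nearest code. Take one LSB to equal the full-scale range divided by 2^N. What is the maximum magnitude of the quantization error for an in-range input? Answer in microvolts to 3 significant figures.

Range is 0.55 V.
Step size = 0.55/8192 V = 67.139 µV.
A rounding quantizer has |error| ≤ LSB/2 = 33.6 µV.

33.6 µV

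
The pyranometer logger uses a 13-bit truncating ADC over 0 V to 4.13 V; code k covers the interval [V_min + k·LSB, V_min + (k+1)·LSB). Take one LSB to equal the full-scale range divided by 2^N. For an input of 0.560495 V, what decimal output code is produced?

Full-scale range = 4.13 V. LSB = 4.13 V / 2^13 ≈ 0.5042 mV.
V_in − V_min = 0.560495 − (0) = 0.560495 V.
Divide by LSB: 0.560495 × 8192/4.13 = 1111.7615.
Truncating gives code 1111.

1111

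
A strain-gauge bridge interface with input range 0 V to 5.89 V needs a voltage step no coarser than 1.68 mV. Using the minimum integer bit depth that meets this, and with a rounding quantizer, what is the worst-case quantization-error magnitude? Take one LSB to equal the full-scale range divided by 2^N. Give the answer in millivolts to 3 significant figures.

Full-scale range = 5.89 V.
5.89 V / 1.68 mV = 3506. Since 2^11 = 2048 and 2^12 = 4096, N = 12.
Step size = 5.89/4096 V = 1.4380 mV.
Max error for round-to-nearest is LSB/2 = 0.719 mV.

0.719 mV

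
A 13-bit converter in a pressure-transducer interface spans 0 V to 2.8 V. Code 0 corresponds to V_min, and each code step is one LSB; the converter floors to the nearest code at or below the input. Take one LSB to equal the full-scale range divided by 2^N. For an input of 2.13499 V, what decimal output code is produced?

6246

Full-scale range = 2.8 V. LSB = 2.8 V / 2^13 ≈ 341.8 µV.
(V_in − V_min) × 2^13/range = (2.13499 − (0)) × 8192/2.8 = 6246.371.
Floor → code = 6246.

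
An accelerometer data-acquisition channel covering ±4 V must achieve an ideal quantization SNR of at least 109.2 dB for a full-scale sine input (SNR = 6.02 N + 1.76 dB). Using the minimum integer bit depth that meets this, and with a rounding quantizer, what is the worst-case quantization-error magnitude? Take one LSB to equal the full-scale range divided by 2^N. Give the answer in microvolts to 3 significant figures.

Range = 4 − (-4) = 8 V.
N ≥ (109.2 − 1.76)/6.02 = 17.847 → N_min = 18.
Step size = 8/262144 V = 30.518 µV.
Max error for round-to-nearest is LSB/2 = 15.3 µV.

15.3 µV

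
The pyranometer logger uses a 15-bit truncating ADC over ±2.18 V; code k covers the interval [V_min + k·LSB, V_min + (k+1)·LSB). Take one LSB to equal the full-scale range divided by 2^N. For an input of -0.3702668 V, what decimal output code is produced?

Span: 2.18 V − (-2.18 V) = 4.36 V. LSB = 4.36 V / 2^15 ≈ 133.1 µV.
code = ⌊(V_in − V_min)/LSB⌋ = ⌊(V_in − V_min) × 2^15 / range⌋
     = ⌊(-0.3702668 − (-2.18)) × 32768 / 4.36⌋ = ⌊1.8097332 × 32768/4.36⌋
     = ⌊13601.224⌋ = 13601.

13601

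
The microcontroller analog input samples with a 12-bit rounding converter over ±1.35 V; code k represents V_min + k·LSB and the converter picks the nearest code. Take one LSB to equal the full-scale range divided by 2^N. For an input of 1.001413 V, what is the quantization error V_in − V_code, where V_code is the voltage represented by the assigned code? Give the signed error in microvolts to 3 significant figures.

+119 µV

Full-scale range = 1.35 V − (-1.35 V) = 2.7 V. LSB = 2.7 V / 2^12 ≈ 0.6592 mV.
Position in LSBs: (1.001413 − (-1.35)) × 4096/2.7 = 3567.1806; rounding gives k = 3567.
V_code = -1.35 + (3567/4096) × 2.7 = 1.001293945 V.
Error = V_in − V_code = 1.001413 − (1.001293945) = +119 µV.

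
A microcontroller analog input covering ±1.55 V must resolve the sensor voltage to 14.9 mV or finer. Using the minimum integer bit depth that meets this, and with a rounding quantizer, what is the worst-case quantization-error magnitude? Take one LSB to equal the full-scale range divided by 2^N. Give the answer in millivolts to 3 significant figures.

Range = 1.55 − (-1.55) = 3.1 V.
Levels needed ≥ 3.1/14.9 mV = 208.1. 2^8 = 256 suffices, so N_min = 8.
LSB = 3.1 V ÷ 2^8 = 3.1/256 V = 12.109 mV.
Half an LSB is 6.05 mV.

6.05 mV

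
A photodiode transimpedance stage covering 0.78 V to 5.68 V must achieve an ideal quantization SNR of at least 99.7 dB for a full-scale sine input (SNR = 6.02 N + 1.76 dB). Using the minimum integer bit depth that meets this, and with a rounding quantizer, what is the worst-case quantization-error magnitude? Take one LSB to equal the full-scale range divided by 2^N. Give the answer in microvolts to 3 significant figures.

The full-scale span is 5.68 − (0.78) = 4.9 V.
6.02 N + 1.76 ≥ 99.7 gives N ≥ 16.269, so the minimum integer is 17.
LSB = 4.9 V ÷ 2^17 = 4.9/131072 V = 37.384 µV.
Half an LSB is 18.7 µV.

18.7 µV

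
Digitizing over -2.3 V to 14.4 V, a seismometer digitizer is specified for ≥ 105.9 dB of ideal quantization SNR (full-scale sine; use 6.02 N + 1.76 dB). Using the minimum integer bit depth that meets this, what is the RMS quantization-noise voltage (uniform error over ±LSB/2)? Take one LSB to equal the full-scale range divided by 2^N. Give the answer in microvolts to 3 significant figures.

18.4 µV

Range = 14.4 − (-2.3) = 16.7 V.
Solving 6.02 N ≥ 105.9 − 1.76: N ≥ 17.299. Round up → N = 18.
One LSB is 16.7 V / 262144 = 63.705 µV.
σ_q = LSB/√12 = 63.705 µV/3.4641 = 18.4 µV.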